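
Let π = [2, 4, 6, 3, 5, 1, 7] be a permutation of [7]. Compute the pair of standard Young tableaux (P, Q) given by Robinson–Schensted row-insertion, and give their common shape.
P = [1, 3, 5, 7] / [2, 6] / [4];  Q = [1, 2, 3, 7] / [4, 5] / [6];  common shape = (4, 2, 1)

Row-insert the values π_1, π_2, … into P one at a time, bumping the leftmost entry strictly greater than the inserted value down to the next row. The recording tableau Q records, in position (i, j), the step at which that cell was added to P.
  Insert 2 (step 1): P = [2];  Q = [1]
  Insert 4 (step 2): P = [2, 4];  Q = [1, 2]
  Insert 6 (step 3): P = [2, 4, 6];  Q = [1, 2, 3]
  Insert 3 (step 4): P = [2, 3, 6] / [4];  Q = [1, 2, 3] / [4]
  Insert 5 (step 5): P = [2, 3, 5] / [4, 6];  Q = [1, 2, 3] / [4, 5]
  Insert 1 (step 6): P = [1, 3, 5] / [2, 6] / [4];  Q = [1, 2, 3] / [4, 5] / [6]
  Insert 7 (step 7): P = [1, 3, 5, 7] / [2, 6] / [4];  Q = [1, 2, 3, 7] / [4, 5] / [6]
Final shape: (4, 2, 1).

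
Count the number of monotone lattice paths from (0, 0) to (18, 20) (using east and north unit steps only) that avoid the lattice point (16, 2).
Number of paths = 33577971540

Total paths from (0, 0) to (18, 20): C(38, 18) = 33578000610. Paths through (16, 2): (paths (0, 0) → (16, 2)) × (paths (16, 2) → (18, 20)) = C(18, 16) · C(20, 2) = 153 · 190 = 29070. Avoidance count = 33578000610 − 29070 = 33577971540.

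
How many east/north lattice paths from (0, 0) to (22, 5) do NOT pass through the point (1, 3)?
Number of paths = 79718

Total paths from (0, 0) to (22, 5): C(27, 22) = 80730. Paths through (1, 3): (paths (0, 0) → (1, 3)) × (paths (1, 3) → (22, 5)) = C(4, 1) · C(23, 21) = 4 · 253 = 1012. Avoidance count = 80730 − 1012 = 79718.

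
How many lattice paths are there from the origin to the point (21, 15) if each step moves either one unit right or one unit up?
Number of paths = 5567902560

A monotone lattice path from (0, 0) to (21, 15) consists of 21 east steps and 15 north steps in some order, so it is determined by which 21 of the 36 steps are east. The count is C(36, 21) = 5567902560.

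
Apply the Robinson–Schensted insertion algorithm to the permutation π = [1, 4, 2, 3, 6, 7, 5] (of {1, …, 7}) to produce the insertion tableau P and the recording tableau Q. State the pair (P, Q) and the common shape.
P = [1, 2, 3, 5, 7] / [4, 6];  Q = [1, 2, 4, 5, 6] / [3, 7];  common shape = (5, 2)

Row-insert the values π_1, π_2, … into P one at a time, bumping the leftmost entry strictly greater than the inserted value down to the next row. The recording tableau Q records, in position (i, j), the step at which that cell was added to P.
  Insert 1 (step 1): P = [1];  Q = [1]
  Insert 4 (step 2): P = [1, 4];  Q = [1, 2]
  Insert 2 (step 3): P = [1, 2] / [4];  Q = [1, 2] / [3]
  Insert 3 (step 4): P = [1, 2, 3] / [4];  Q = [1, 2, 4] / [3]
  Insert 6 (step 5): P = [1, 2, 3, 6] / [4];  Q = [1, 2, 4, 5] / [3]
  Insert 7 (step 6): P = [1, 2, 3, 6, 7] / [4];  Q = [1, 2, 4, 5, 6] / [3]
  Insert 5 (step 7): P = [1, 2, 3, 5, 7] / [4, 6];  Q = [1, 2, 4, 5, 6] / [3, 7]
Final shape: (5, 2).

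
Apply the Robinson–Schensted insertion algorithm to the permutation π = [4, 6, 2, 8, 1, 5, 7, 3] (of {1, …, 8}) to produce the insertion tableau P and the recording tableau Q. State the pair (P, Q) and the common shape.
P = [1, 3, 7] / [2, 5, 8] / [4, 6];  Q = [1, 2, 4] / [3, 6, 7] / [5, 8];  common shape = (3, 3, 2)

Row-insert the values π_1, π_2, … into P one at a time, bumping the leftmost entry strictly greater than the inserted value down to the next row. The recording tableau Q records, in position (i, j), the step at which that cell was added to P.
  Insert 4 (step 1): P = [4];  Q = [1]
  Insert 6 (step 2): P = [4, 6];  Q = [1, 2]
  Insert 2 (step 3): P = [2, 6] / [4];  Q = [1, 2] / [3]
  Insert 8 (step 4): P = [2, 6, 8] / [4];  Q = [1, 2, 4] / [3]
  Insert 1 (step 5): P = [1, 6, 8] / [2] / [4];  Q = [1, 2, 4] / [3] / [5]
  Insert 5 (step 6): P = [1, 5, 8] / [2, 6] / [4];  Q = [1, 2, 4] / [3, 6] / [5]
  Insert 7 (step 7): P = [1, 5, 7] / [2, 6, 8] / [4];  Q = [1, 2, 4] / [3, 6, 7] / [5]
  Insert 3 (step 8): P = [1, 3, 7] / [2, 5, 8] / [4, 6];  Q = [1, 2, 4] / [3, 6, 7] / [5, 8]
Final shape: (3, 3, 2).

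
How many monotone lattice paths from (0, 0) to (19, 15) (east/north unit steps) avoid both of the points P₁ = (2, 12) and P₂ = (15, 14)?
Number of paths = 1468117755

Inclusion–exclusion. Total paths: C(34, 19) = 1855967520. Through P₁: C(14, 2)·C(20, 17) = 103740. Through P₂: C(29, 15)·C(5, 4) = 387793800. Since P₁ is strictly southwest of P₂, a monotone path through both must visit P₁ then P₂; paths through both = C(14, 2)·C(15, 13)·C(5, 4) = 47775. Avoid both = 1855967520 − 103740 − 387793800 + 47775 = 1468117755.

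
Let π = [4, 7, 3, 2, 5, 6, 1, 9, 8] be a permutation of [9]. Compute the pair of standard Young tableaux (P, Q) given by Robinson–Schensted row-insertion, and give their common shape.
P = [1, 5, 6, 8] / [2, 7, 9] / [3] / [4];  Q = [1, 2, 6, 8] / [3, 5, 9] / [4] / [7];  common shape = (4, 3, 1, 1)

Row-insert the values π_1, π_2, … into P one at a time, bumping the leftmost entry strictly greater than the inserted value down to the next row. The recording tableau Q records, in position (i, j), the step at which that cell was added to P.
  Insert 4 (step 1): P = [4];  Q = [1]
  Insert 7 (step 2): P = [4, 7];  Q = [1, 2]
  Insert 3 (step 3): P = [3, 7] / [4];  Q = [1, 2] / [3]
  Insert 2 (step 4): P = [2, 7] / [3] / [4];  Q = [1, 2] / [3] / [4]
  Insert 5 (step 5): P = [2, 5] / [3, 7] / [4];  Q = [1, 2] / [3, 5] / [4]
  Insert 6 (step 6): P = [2, 5, 6] / [3, 7] / [4];  Q = [1, 2, 6] / [3, 5] / [4]
  Insert 1 (step 7): P = [1, 5, 6] / [2, 7] / [3] / [4];  Q = [1, 2, 6] / [3, 5] / [4] / [7]
  Insert 9 (step 8): P = [1, 5, 6, 9] / [2, 7] / [3] / [4];  Q = [1, 2, 6, 8] / [3, 5] / [4] / [7]
  Insert 8 (step 9): P = [1, 5, 6, 8] / [2, 7, 9] / [3] / [4];  Q = [1, 2, 6, 8] / [3, 5, 9] / [4] / [7]
Final shape: (4, 3, 1, 1).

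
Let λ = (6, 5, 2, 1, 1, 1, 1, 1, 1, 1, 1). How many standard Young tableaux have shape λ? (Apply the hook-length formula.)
# SYT of shape (6, 5, 2, 1, 1, 1, 1, 1, 1, 1, 1) = 44895708

Hook-length formula: f^λ = n! / Π hook(c), product over all cells c of the Young diagram. For λ = (6, 5, 2, 1, 1, 1, 1, 1, 1, 1, 1), n = 21 boxes. Hook lengths by row (left-to-right, top-to-bottom): [16, 7, 5, 4, 3, 1]; [14, 5, 3, 2, 1]; [10, 1]; [8]; [7]; [6]; [5]; [4]; [3]; [2]; [1]. Product of hooks = 1137991680000. So f^λ = 21! / 1137991680000 = 51090942171709440000 / 1137991680000 = 44895708.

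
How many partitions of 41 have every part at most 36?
p(41, parts ≤ 36) = 44571

Use the recurrence p(n, m) = p(n, m−1) + p(n−m, m): either the largest part is < m (count p(n, m−1)) or the largest part is exactly m (remove one copy of m, count p(n−m, m)). With p(0, ·) = 1 this gives p(41, parts ≤ 36) = 44571. (By conjugating Young diagrams, this also counts partitions of 41 into at most 36 parts.)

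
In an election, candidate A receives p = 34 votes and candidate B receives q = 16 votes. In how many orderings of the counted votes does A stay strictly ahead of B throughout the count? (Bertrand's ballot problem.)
Strict-lead orderings = 1772528290407

Total orderings of the 50 votes with 34 for A: C(50, 34) = 4923689695575. By the Bertrand ballot formula (Cycle Lemma / reflection principle), the number of orderings in which A is strictly ahead of B throughout is (p − q)/(p + q) · C(p + q, p) = (34 − 16)/(34 + 16) · 4923689695575 = 1772528290407.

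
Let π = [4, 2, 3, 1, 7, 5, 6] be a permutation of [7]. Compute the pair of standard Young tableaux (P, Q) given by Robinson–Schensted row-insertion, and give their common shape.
P = [1, 3, 5, 6] / [2, 7] / [4];  Q = [1, 3, 5, 7] / [2, 6] / [4];  common shape = (4, 2, 1)

Row-insert the values π_1, π_2, … into P one at a time, bumping the leftmost entry strictly greater than the inserted value down to the next row. The recording tableau Q records, in position (i, j), the step at which that cell was added to P.
  Insert 4 (step 1): P = [4];  Q = [1]
  Insert 2 (step 2): P = [2] / [4];  Q = [1] / [2]
  Insert 3 (step 3): P = [2, 3] / [4];  Q = [1, 3] / [2]
  Insert 1 (step 4): P = [1, 3] / [2] / [4];  Q = [1, 3] / [2] / [4]
  Insert 7 (step 5): P = [1, 3, 7] / [2] / [4];  Q = [1, 3, 5] / [2] / [4]
  Insert 5 (step 6): P = [1, 3, 5] / [2, 7] / [4];  Q = [1, 3, 5] / [2, 6] / [4]
  Insert 6 (step 7): P = [1, 3, 5, 6] / [2, 7] / [4];  Q = [1, 3, 5, 7] / [2, 6] / [4]
Final shape: (4, 2, 1).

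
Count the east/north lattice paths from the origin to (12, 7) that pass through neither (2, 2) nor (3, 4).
Number of paths = 28630

Inclusion–exclusion. Total paths: C(19, 12) = 50388. Through P₁: C(4, 2)·C(15, 10) = 18018. Through P₂: C(7, 3)·C(12, 9) = 7700. Since P₁ is strictly southwest of P₂, a monotone path through both must visit P₁ then P₂; paths through both = C(4, 2)·C(3, 1)·C(12, 9) = 3960. Avoid both = 50388 − 18018 − 7700 + 3960 = 28630.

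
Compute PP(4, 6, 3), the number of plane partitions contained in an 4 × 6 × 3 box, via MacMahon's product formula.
PP(4, 6, 3) = 457380

Evaluate the triple product over i = 1..4, j = 1..6, k = 1..3. The factors are (2/1) · (3/2) · (4/3) · (3/2) · (4/3) · (5/4) · (4/3) · (5/4) · … (72 factors total). The numerators and denominators telescope so the product is an integer; carrying out the multiplication exactly gives PP(4, 6, 3) = 457380.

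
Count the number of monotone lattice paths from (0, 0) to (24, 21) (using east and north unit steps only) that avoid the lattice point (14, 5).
Number of paths = 3711890895570

Total paths from (0, 0) to (24, 21): C(45, 24) = 3773655750150. Paths through (14, 5): (paths (0, 0) → (14, 5)) × (paths (14, 5) → (24, 21)) = C(19, 14) · C(26, 10) = 11628 · 5311735 = 61764854580. Avoidance count = 3773655750150 − 61764854580 = 3711890895570.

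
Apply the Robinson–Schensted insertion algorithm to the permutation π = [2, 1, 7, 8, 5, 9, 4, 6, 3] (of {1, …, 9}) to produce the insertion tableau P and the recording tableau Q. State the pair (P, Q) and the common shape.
P = [1, 3, 6, 9] / [2, 4, 8] / [5] / [7];  Q = [1, 3, 4, 6] / [2, 5, 8] / [7] / [9];  common shape = (4, 3, 1, 1)

Row-insert the values π_1, π_2, … into P one at a time, bumping the leftmost entry strictly greater than the inserted value down to the next row. The recording tableau Q records, in position (i, j), the step at which that cell was added to P.
  Insert 2 (step 1): P = [2];  Q = [1]
  Insert 1 (step 2): P = [1] / [2];  Q = [1] / [2]
  Insert 7 (step 3): P = [1, 7] / [2];  Q = [1, 3] / [2]
  Insert 8 (step 4): P = [1, 7, 8] / [2];  Q = [1, 3, 4] / [2]
  Insert 5 (step 5): P = [1, 5, 8] / [2, 7];  Q = [1, 3, 4] / [2, 5]
  Insert 9 (step 6): P = [1, 5, 8, 9] / [2, 7];  Q = [1, 3, 4, 6] / [2, 5]
  Insert 4 (step 7): P = [1, 4, 8, 9] / [2, 5] / [7];  Q = [1, 3, 4, 6] / [2, 5] / [7]
  Insert 6 (step 8): P = [1, 4, 6, 9] / [2, 5, 8] / [7];  Q = [1, 3, 4, 6] / [2, 5, 8] / [7]
  Insert 3 (step 9): P = [1, 3, 6, 9] / [2, 4, 8] / [5] / [7];  Q = [1, 3, 4, 6] / [2, 5, 8] / [7] / [9]
Final shape: (4, 3, 1, 1).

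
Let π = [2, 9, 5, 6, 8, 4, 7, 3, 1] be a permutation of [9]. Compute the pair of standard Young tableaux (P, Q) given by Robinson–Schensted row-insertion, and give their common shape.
P = [1, 3, 6, 7] / [2, 8] / [4] / [5] / [9];  Q = [1, 2, 4, 5] / [3, 7] / [6] / [8] / [9];  common shape = (4, 2, 1, 1, 1)

Row-insert the values π_1, π_2, … into P one at a time, bumping the leftmost entry strictly greater than the inserted value down to the next row. The recording tableau Q records, in position (i, j), the step at which that cell was added to P.
  Insert 2 (step 1): P = [2];  Q = [1]
  Insert 9 (step 2): P = [2, 9];  Q = [1, 2]
  Insert 5 (step 3): P = [2, 5] / [9];  Q = [1, 2] / [3]
  Insert 6 (step 4): P = [2, 5, 6] / [9];  Q = [1, 2, 4] / [3]
  Insert 8 (step 5): P = [2, 5, 6, 8] / [9];  Q = [1, 2, 4, 5] / [3]
  Insert 4 (step 6): P = [2, 4, 6, 8] / [5] / [9];  Q = [1, 2, 4, 5] / [3] / [6]
  Insert 7 (step 7): P = [2, 4, 6, 7] / [5, 8] / [9];  Q = [1, 2, 4, 5] / [3, 7] / [6]
  Insert 3 (step 8): P = [2, 3, 6, 7] / [4, 8] / [5] / [9];  Q = [1, 2, 4, 5] / [3, 7] / [6] / [8]
  Insert 1 (step 9): P = [1, 3, 6, 7] / [2, 8] / [4] / [5] / [9];  Q = [1, 2, 4, 5] / [3, 7] / [6] / [8] / [9]
Final shape: (4, 2, 1, 1, 1).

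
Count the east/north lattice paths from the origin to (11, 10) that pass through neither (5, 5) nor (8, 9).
Number of paths = 174332

Inclusion–exclusion. Total paths: C(21, 11) = 352716. Through P₁: C(10, 5)·C(11, 6) = 116424. Through P₂: C(17, 8)·C(4, 3) = 97240. Since P₁ is strictly southwest of P₂, a monotone path through both must visit P₁ then P₂; paths through both = C(10, 5)·C(7, 3)·C(4, 3) = 35280. Avoid both = 352716 − 116424 − 97240 + 35280 = 174332.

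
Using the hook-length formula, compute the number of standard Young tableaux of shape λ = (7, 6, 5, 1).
# SYT of shape (7, 6, 5, 1) = 5819814

Hook-length formula: f^λ = n! / Π hook(c), product over all cells c of the Young diagram. For λ = (7, 6, 5, 1), n = 19 boxes. Hook lengths by row (left-to-right, top-to-bottom): [10, 8, 7, 6, 5, 3, 1]; [8, 6, 5, 4, 3, 1]; [6, 4, 3, 2, 1]; [1]. Product of hooks = 20901888000. So f^λ = 19! / 20901888000 = 121645100408832000 / 20901888000 = 5819814.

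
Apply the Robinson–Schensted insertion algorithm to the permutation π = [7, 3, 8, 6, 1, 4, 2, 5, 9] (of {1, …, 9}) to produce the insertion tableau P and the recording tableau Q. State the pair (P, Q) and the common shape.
P = [1, 2, 5, 9] / [3, 4] / [6, 8] / [7];  Q = [1, 3, 8, 9] / [2, 4] / [5, 6] / [7];  common shape = (4, 2, 2, 1)

Row-insert the values π_1, π_2, … into P one at a time, bumping the leftmost entry strictly greater than the inserted value down to the next row. The recording tableau Q records, in position (i, j), the step at which that cell was added to P.
  Insert 7 (step 1): P = [7];  Q = [1]
  Insert 3 (step 2): P = [3] / [7];  Q = [1] / [2]
  Insert 8 (step 3): P = [3, 8] / [7];  Q = [1, 3] / [2]
  Insert 6 (step 4): P = [3, 6] / [7, 8];  Q = [1, 3] / [2, 4]
  Insert 1 (step 5): P = [1, 6] / [3, 8] / [7];  Q = [1, 3] / [2, 4] / [5]
  Insert 4 (step 6): P = [1, 4] / [3, 6] / [7, 8];  Q = [1, 3] / [2, 4] / [5, 6]
  Insert 2 (step 7): P = [1, 2] / [3, 4] / [6, 8] / [7];  Q = [1, 3] / [2, 4] / [5, 6] / [7]
  Insert 5 (step 8): P = [1, 2, 5] / [3, 4] / [6, 8] / [7];  Q = [1, 3, 8] / [2, 4] / [5, 6] / [7]
  Insert 9 (step 9): P = [1, 2, 5, 9] / [3, 4] / [6, 8] / [7];  Q = [1, 3, 8, 9] / [2, 4] / [5, 6] / [7]
Final shape: (4, 2, 2, 1).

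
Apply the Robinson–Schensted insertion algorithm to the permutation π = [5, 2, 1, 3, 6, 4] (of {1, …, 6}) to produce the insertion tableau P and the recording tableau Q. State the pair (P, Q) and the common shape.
P = [1, 3, 4] / [2, 6] / [5];  Q = [1, 4, 5] / [2, 6] / [3];  common shape = (3, 2, 1)

Row-insert the values π_1, π_2, … into P one at a time, bumping the leftmost entry strictly greater than the inserted value down to the next row. The recording tableau Q records, in position (i, j), the step at which that cell was added to P.
  Insert 5 (step 1): P = [5];  Q = [1]
  Insert 2 (step 2): P = [2] / [5];  Q = [1] / [2]
  Insert 1 (step 3): P = [1] / [2] / [5];  Q = [1] / [2] / [3]
  Insert 3 (step 4): P = [1, 3] / [2] / [5];  Q = [1, 4] / [2] / [3]
  Insert 6 (step 5): P = [1, 3, 6] / [2] / [5];  Q = [1, 4, 5] / [2] / [3]
  Insert 4 (step 6): P = [1, 3, 4] / [2, 6] / [5];  Q = [1, 4, 5] / [2, 6] / [3]
Final shape: (3, 2, 1).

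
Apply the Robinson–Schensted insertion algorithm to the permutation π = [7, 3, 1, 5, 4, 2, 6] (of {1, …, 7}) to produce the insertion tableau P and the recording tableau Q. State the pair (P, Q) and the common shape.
P = [1, 2, 6] / [3, 4] / [5] / [7];  Q = [1, 4, 7] / [2, 5] / [3] / [6];  common shape = (3, 2, 1, 1)

Row-insert the values π_1, π_2, … into P one at a time, bumping the leftmost entry strictly greater than the inserted value down to the next row. The recording tableau Q records, in position (i, j), the step at which that cell was added to P.
  Insert 7 (step 1): P = [7];  Q = [1]
  Insert 3 (step 2): P = [3] / [7];  Q = [1] / [2]
  Insert 1 (step 3): P = [1] / [3] / [7];  Q = [1] / [2] / [3]
  Insert 5 (step 4): P = [1, 5] / [3] / [7];  Q = [1, 4] / [2] / [3]
  Insert 4 (step 5): P = [1, 4] / [3, 5] / [7];  Q = [1, 4] / [2, 5] / [3]
  Insert 2 (step 6): P = [1, 2] / [3, 4] / [5] / [7];  Q = [1, 4] / [2, 5] / [3] / [6]
  Insert 6 (step 7): P = [1, 2, 6] / [3, 4] / [5] / [7];  Q = [1, 4, 7] / [2, 5] / [3] / [6]
Final shape: (3, 2, 1, 1).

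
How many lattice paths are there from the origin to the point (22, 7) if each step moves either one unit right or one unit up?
Number of paths = 1560780

A monotone lattice path from (0, 0) to (22, 7) consists of 22 east steps and 7 north steps in some order, so it is determined by which 22 of the 29 steps are east. The count is C(29, 22) = 1560780.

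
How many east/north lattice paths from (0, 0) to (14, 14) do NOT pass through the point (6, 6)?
Number of paths = 28224720

Total paths from (0, 0) to (14, 14): C(28, 14) = 40116600. Paths through (6, 6): (paths (0, 0) → (6, 6)) × (paths (6, 6) → (14, 14)) = C(12, 6) · C(16, 8) = 924 · 12870 = 11891880. Avoidance count = 40116600 − 11891880 = 28224720.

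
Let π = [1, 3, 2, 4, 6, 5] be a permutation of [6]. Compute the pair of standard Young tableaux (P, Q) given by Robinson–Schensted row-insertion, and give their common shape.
P = [1, 2, 4, 5] / [3, 6];  Q = [1, 2, 4, 5] / [3, 6];  common shape = (4, 2)

Row-insert the values π_1, π_2, … into P one at a time, bumping the leftmost entry strictly greater than the inserted value down to the next row. The recording tableau Q records, in position (i, j), the step at which that cell was added to P.
  Insert 1 (step 1): P = [1];  Q = [1]
  Insert 3 (step 2): P = [1, 3];  Q = [1, 2]
  Insert 2 (step 3): P = [1, 2] / [3];  Q = [1, 2] / [3]
  Insert 4 (step 4): P = [1, 2, 4] / [3];  Q = [1, 2, 4] / [3]
  Insert 6 (step 5): P = [1, 2, 4, 6] / [3];  Q = [1, 2, 4, 5] / [3]
  Insert 5 (step 6): P = [1, 2, 4, 5] / [3, 6];  Q = [1, 2, 4, 5] / [3, 6]
Final shape: (4, 2).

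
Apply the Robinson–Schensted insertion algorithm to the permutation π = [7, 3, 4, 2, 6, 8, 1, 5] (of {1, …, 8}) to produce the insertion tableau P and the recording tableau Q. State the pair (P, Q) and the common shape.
P = [1, 4, 5, 8] / [2, 6] / [3] / [7];  Q = [1, 3, 5, 6] / [2, 8] / [4] / [7];  common shape = (4, 2, 1, 1)

Row-insert the values π_1, π_2, … into P one at a time, bumping the leftmost entry strictly greater than the inserted value down to the next row. The recording tableau Q records, in position (i, j), the step at which that cell was added to P.
  Insert 7 (step 1): P = [7];  Q = [1]
  Insert 3 (step 2): P = [3] / [7];  Q = [1] / [2]
  Insert 4 (step 3): P = [3, 4] / [7];  Q = [1, 3] / [2]
  Insert 2 (step 4): P = [2, 4] / [3] / [7];  Q = [1, 3] / [2] / [4]
  Insert 6 (step 5): P = [2, 4, 6] / [3] / [7];  Q = [1, 3, 5] / [2] / [4]
  Insert 8 (step 6): P = [2, 4, 6, 8] / [3] / [7];  Q = [1, 3, 5, 6] / [2] / [4]
  Insert 1 (step 7): P = [1, 4, 6, 8] / [2] / [3] / [7];  Q = [1, 3, 5, 6] / [2] / [4] / [7]
  Insert 5 (step 8): P = [1, 4, 5, 8] / [2, 6] / [3] / [7];  Q = [1, 3, 5, 6] / [2, 8] / [4] / [7]
Final shape: (4, 2, 1, 1).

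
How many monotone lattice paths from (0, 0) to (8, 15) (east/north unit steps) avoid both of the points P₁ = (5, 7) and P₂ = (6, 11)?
Number of paths = 233394

Inclusion–exclusion. Total paths: C(23, 8) = 490314. Through P₁: C(12, 5)·C(11, 3) = 130680. Through P₂: C(17, 6)·C(6, 2) = 185640. Since P₁ is strictly southwest of P₂, a monotone path through both must visit P₁ then P₂; paths through both = C(12, 5)·C(5, 1)·C(6, 2) = 59400. Avoid both = 490314 − 130680 − 185640 + 59400 = 233394.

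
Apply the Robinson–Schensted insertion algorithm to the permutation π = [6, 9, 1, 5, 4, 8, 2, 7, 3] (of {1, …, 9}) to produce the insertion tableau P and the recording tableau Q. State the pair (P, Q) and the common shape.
P = [1, 2, 3] / [4, 7] / [5, 8] / [6, 9];  Q = [1, 2, 6] / [3, 4] / [5, 8] / [7, 9];  common shape = (3, 2, 2, 2)

Row-insert the values π_1, π_2, … into P one at a time, bumping the leftmost entry strictly greater than the inserted value down to the next row. The recording tableau Q records, in position (i, j), the step at which that cell was added to P.
  Insert 6 (step 1): P = [6];  Q = [1]
  Insert 9 (step 2): P = [6, 9];  Q = [1, 2]
  Insert 1 (step 3): P = [1, 9] / [6];  Q = [1, 2] / [3]
  Insert 5 (step 4): P = [1, 5] / [6, 9];  Q = [1, 2] / [3, 4]
  Insert 4 (step 5): P = [1, 4] / [5, 9] / [6];  Q = [1, 2] / [3, 4] / [5]
  Insert 8 (step 6): P = [1, 4, 8] / [5, 9] / [6];  Q = [1, 2, 6] / [3, 4] / [5]
  Insert 2 (step 7): P = [1, 2, 8] / [4, 9] / [5] / [6];  Q = [1, 2, 6] / [3, 4] / [5] / [7]
  Insert 7 (step 8): P = [1, 2, 7] / [4, 8] / [5, 9] / [6];  Q = [1, 2, 6] / [3, 4] / [5, 8] / [7]
  Insert 3 (step 9): P = [1, 2, 3] / [4, 7] / [5, 8] / [6, 9];  Q = [1, 2, 6] / [3, 4] / [5, 8] / [7, 9]
Final shape: (3, 2, 2, 2).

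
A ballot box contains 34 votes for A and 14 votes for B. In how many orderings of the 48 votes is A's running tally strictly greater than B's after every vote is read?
Strict-lead orderings = 200966926350

Total orderings of the 48 votes with 34 for A: C(48, 34) = 482320623240. By the Bertrand ballot formula (Cycle Lemma / reflection principle), the number of orderings in which A is strictly ahead of B throughout is (p − q)/(p + q) · C(p + q, p) = (34 − 14)/(34 + 14) · 482320623240 = 200966926350.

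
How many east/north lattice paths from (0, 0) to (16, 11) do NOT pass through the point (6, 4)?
Number of paths = 8953815

Total paths from (0, 0) to (16, 11): C(27, 16) = 13037895. Paths through (6, 4): (paths (0, 0) → (6, 4)) × (paths (6, 4) → (16, 11)) = C(10, 6) · C(17, 10) = 210 · 19448 = 4084080. Avoidance count = 13037895 − 4084080 = 8953815.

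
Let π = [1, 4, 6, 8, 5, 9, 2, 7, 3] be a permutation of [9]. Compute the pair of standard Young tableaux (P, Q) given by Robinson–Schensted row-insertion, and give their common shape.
P = [1, 2, 3, 7, 9] / [4, 5] / [6, 8];  Q = [1, 2, 3, 4, 6] / [5, 8] / [7, 9];  common shape = (5, 2, 2)

Row-insert the values π_1, π_2, … into P one at a time, bumping the leftmost entry strictly greater than the inserted value down to the next row. The recording tableau Q records, in position (i, j), the step at which that cell was added to P.
  Insert 1 (step 1): P = [1];  Q = [1]
  Insert 4 (step 2): P = [1, 4];  Q = [1, 2]
  Insert 6 (step 3): P = [1, 4, 6];  Q = [1, 2, 3]
  Insert 8 (step 4): P = [1, 4, 6, 8];  Q = [1, 2, 3, 4]
  Insert 5 (step 5): P = [1, 4, 5, 8] / [6];  Q = [1, 2, 3, 4] / [5]
  Insert 9 (step 6): P = [1, 4, 5, 8, 9] / [6];  Q = [1, 2, 3, 4, 6] / [5]
  Insert 2 (step 7): P = [1, 2, 5, 8, 9] / [4] / [6];  Q = [1, 2, 3, 4, 6] / [5] / [7]
  Insert 7 (step 8): P = [1, 2, 5, 7, 9] / [4, 8] / [6];  Q = [1, 2, 3, 4, 6] / [5, 8] / [7]
  Insert 3 (step 9): P = [1, 2, 3, 7, 9] / [4, 5] / [6, 8];  Q = [1, 2, 3, 4, 6] / [5, 8] / [7, 9]
Final shape: (5, 2, 2).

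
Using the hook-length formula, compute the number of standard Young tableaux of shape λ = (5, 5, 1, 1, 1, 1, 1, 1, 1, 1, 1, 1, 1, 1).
# SYT of shape (5, 5, 1, 1, 1, 1, 1, 1, 1, 1, 1, 1, 1, 1) = 2662660

Hook-length formula: f^λ = n! / Π hook(c), product over all cells c of the Young diagram. For λ = (5, 5, 1, 1, 1, 1, 1, 1, 1, 1, 1, 1, 1, 1), n = 22 boxes. Hook lengths by row (left-to-right, top-to-bottom): [18, 5, 4, 3, 2]; [17, 4, 3, 2, 1]; [12]; [11]; [10]; [9]; [8]; [7]; [6]; [5]; [4]; [3]; [2]; [1]. Product of hooks = 422134530048000. So f^λ = 22! / 422134530048000 = 1124000727777607680000 / 422134530048000 = 2662660.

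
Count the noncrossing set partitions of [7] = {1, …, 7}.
C_7 = 429

These noncrossing partitions are counted by the Catalan number C_n = (1/(n + 1)) · C(2n, n). For n = 7: C_7 = (1/8) · C(14, 7) = 3432/8 = 429.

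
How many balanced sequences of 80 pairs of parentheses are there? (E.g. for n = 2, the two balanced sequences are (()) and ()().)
C_80 = 1136359577947336271931632877004667456667613940

These balanced parentheses are counted by the Catalan number C_n = (1/(n + 1)) · C(2n, n). For n = 80: C_80 = (1/81) · C(160, 80) = 92045125813734238026462263037378063990076729140/81 = 1136359577947336271931632877004667456667613940.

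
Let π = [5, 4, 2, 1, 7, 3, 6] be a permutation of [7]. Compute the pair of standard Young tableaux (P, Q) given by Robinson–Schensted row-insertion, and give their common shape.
P = [1, 3, 6] / [2, 7] / [4] / [5];  Q = [1, 5, 7] / [2, 6] / [3] / [4];  common shape = (3, 2, 1, 1)

Row-insert the values π_1, π_2, … into P one at a time, bumping the leftmost entry strictly greater than the inserted value down to the next row. The recording tableau Q records, in position (i, j), the step at which that cell was added to P.
  Insert 5 (step 1): P = [5];  Q = [1]
  Insert 4 (step 2): P = [4] / [5];  Q = [1] / [2]
  Insert 2 (step 3): P = [2] / [4] / [5];  Q = [1] / [2] / [3]
  Insert 1 (step 4): P = [1] / [2] / [4] / [5];  Q = [1] / [2] / [3] / [4]
  Insert 7 (step 5): P = [1, 7] / [2] / [4] / [5];  Q = [1, 5] / [2] / [3] / [4]
  Insert 3 (step 6): P = [1, 3] / [2, 7] / [4] / [5];  Q = [1, 5] / [2, 6] / [3] / [4]
  Insert 6 (step 7): P = [1, 3, 6] / [2, 7] / [4] / [5];  Q = [1, 5, 7] / [2, 6] / [3] / [4]
Final shape: (3, 2, 1, 1).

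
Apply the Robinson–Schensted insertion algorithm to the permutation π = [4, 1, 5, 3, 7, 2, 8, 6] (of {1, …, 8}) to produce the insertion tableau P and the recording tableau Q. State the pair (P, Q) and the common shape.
P = [1, 2, 6, 8] / [3, 5, 7] / [4];  Q = [1, 3, 5, 7] / [2, 4, 8] / [6];  common shape = (4, 3, 1)

Row-insert the values π_1, π_2, … into P one at a time, bumping the leftmost entry strictly greater than the inserted value down to the next row. The recording tableau Q records, in position (i, j), the step at which that cell was added to P.
  Insert 4 (step 1): P = [4];  Q = [1]
  Insert 1 (step 2): P = [1] / [4];  Q = [1] / [2]
  Insert 5 (step 3): P = [1, 5] / [4];  Q = [1, 3] / [2]
  Insert 3 (step 4): P = [1, 3] / [4, 5];  Q = [1, 3] / [2, 4]
  Insert 7 (step 5): P = [1, 3, 7] / [4, 5];  Q = [1, 3, 5] / [2, 4]
  Insert 2 (step 6): P = [1, 2, 7] / [3, 5] / [4];  Q = [1, 3, 5] / [2, 4] / [6]
  Insert 8 (step 7): P = [1, 2, 7, 8] / [3, 5] / [4];  Q = [1, 3, 5, 7] / [2, 4] / [6]
  Insert 6 (step 8): P = [1, 2, 6, 8] / [3, 5, 7] / [4];  Q = [1, 3, 5, 7] / [2, 4, 8] / [6]
Final shape: (4, 3, 1).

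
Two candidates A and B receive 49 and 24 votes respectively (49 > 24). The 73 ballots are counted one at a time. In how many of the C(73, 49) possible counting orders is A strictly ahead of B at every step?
Strict-lead orderings = 4056255950045422500

Total orderings of the 73 votes with 49 for A: C(73, 49) = 11844267374132633700. By the Bertrand ballot formula (Cycle Lemma / reflection principle), the number of orderings in which A is strictly ahead of B throughout is (p − q)/(p + q) · C(p + q, p) = (49 − 24)/(49 + 24) · 11844267374132633700 = 4056255950045422500.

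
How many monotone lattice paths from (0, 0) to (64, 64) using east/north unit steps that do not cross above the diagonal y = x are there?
C_64 = 368479169875816659479009042713546950

These NE paths below the diagonal are counted by the Catalan number C_n = (1/(n + 1)) · C(2n, n). For n = 64: C_64 = (1/65) · C(128, 64) = 23951146041928082866135587776380551750/65 = 368479169875816659479009042713546950.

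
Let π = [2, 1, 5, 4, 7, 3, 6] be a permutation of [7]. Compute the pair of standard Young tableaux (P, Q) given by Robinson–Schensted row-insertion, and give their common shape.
P = [1, 3, 6] / [2, 4, 7] / [5];  Q = [1, 3, 5] / [2, 4, 7] / [6];  common shape = (3, 3, 1)

Row-insert the values π_1, π_2, … into P one at a time, bumping the leftmost entry strictly greater than the inserted value down to the next row. The recording tableau Q records, in position (i, j), the step at which that cell was added to P.
  Insert 2 (step 1): P = [2];  Q = [1]
  Insert 1 (step 2): P = [1] / [2];  Q = [1] / [2]
  Insert 5 (step 3): P = [1, 5] / [2];  Q = [1, 3] / [2]
  Insert 4 (step 4): P = [1, 4] / [2, 5];  Q = [1, 3] / [2, 4]
  Insert 7 (step 5): P = [1, 4, 7] / [2, 5];  Q = [1, 3, 5] / [2, 4]
  Insert 3 (step 6): P = [1, 3, 7] / [2, 4] / [5];  Q = [1, 3, 5] / [2, 4] / [6]
  Insert 6 (step 7): P = [1, 3, 6] / [2, 4, 7] / [5];  Q = [1, 3, 5] / [2, 4, 7] / [6]
Final shape: (3, 3, 1).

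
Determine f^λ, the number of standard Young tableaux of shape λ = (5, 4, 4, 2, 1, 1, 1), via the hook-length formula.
# SYT of shape (5, 4, 4, 2, 1, 1, 1) = 8019648

Hook-length formula: f^λ = n! / Π hook(c), product over all cells c of the Young diagram. For λ = (5, 4, 4, 2, 1, 1, 1), n = 18 boxes. Hook lengths by row (left-to-right, top-to-bottom): [11, 7, 5, 4, 1]; [9, 5, 3, 2]; [8, 4, 2, 1]; [5, 1]; [3]; [2]; [1]. Product of hooks = 798336000. So f^λ = 18! / 798336000 = 6402373705728000 / 798336000 = 8019648.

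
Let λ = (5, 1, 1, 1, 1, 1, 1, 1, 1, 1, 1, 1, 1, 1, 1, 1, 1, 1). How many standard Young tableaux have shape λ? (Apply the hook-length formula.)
# SYT of shape (5, 1, 1, 1, 1, 1, 1, 1, 1, 1, 1, 1, 1, 1, 1, 1, 1, 1) = 5985

Hook-length formula: f^λ = n! / Π hook(c), product over all cells c of the Young diagram. For λ = (5, 1, 1, 1, 1, 1, 1, 1, 1, 1, 1, 1, 1, 1, 1, 1, 1, 1), n = 22 boxes. Hook lengths by row (left-to-right, top-to-bottom): [22, 4, 3, 2, 1]; [17]; [16]; [15]; [14]; [13]; [12]; [11]; [10]; [9]; [8]; [7]; [6]; [5]; [4]; [3]; [2]; [1]. Product of hooks = 187802962034688000. So f^λ = 22! / 187802962034688000 = 1124000727777607680000 / 187802962034688000 = 5985.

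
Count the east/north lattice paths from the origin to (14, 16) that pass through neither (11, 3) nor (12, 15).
Number of paths = 93081451

Inclusion–exclusion. Total paths: C(30, 14) = 145422675. Through P₁: C(14, 11)·C(16, 3) = 203840. Through P₂: C(27, 12)·C(3, 2) = 52151580. Since P₁ is strictly southwest of P₂, a monotone path through both must visit P₁ then P₂; paths through both = C(14, 11)·C(13, 1)·C(3, 2) = 14196. Avoid both = 145422675 − 203840 − 52151580 + 14196 = 93081451.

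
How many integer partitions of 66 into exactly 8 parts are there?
p(66, 8 parts) = 67696

Partitions of n into exactly k parts are in bijection with partitions of n − k into at most k parts (subtract 1 from each part). So p(66, exactly 8) = p(58, parts ≤ 8). Computing via the recurrence p(m, j) = p(m, j−1) + p(m−j, j) gives 67696.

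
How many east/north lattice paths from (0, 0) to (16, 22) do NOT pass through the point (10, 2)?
Number of paths = 22224779250

Total paths from (0, 0) to (16, 22): C(38, 16) = 22239974430. Paths through (10, 2): (paths (0, 0) → (10, 2)) × (paths (10, 2) → (16, 22)) = C(12, 10) · C(26, 6) = 66 · 230230 = 15195180. Avoidance count = 22239974430 − 15195180 = 22224779250.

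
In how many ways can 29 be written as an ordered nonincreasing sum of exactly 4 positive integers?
p(29, 4 parts) = 185

Partitions of n into exactly k parts are in bijection with partitions of n − k into at most k parts (subtract 1 from each part). So p(29, exactly 4) = p(25, parts ≤ 4). Computing via the recurrence p(m, j) = p(m, j−1) + p(m−j, j) gives 185.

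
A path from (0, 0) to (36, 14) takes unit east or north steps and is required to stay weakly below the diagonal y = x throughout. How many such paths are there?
Number of paths = 582985137700

By the reflection principle (André's argument), the number of monotone paths to (36, 14) with n ≤ m that never go above y = x is C(50, 36) − C(50, 37) = 937845656300 − 354860518600 = 582985137700.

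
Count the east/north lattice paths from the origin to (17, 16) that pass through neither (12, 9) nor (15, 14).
Number of paths = 567418470

Inclusion–exclusion. Total paths: C(33, 17) = 1166803110. Through P₁: C(21, 12)·C(12, 5) = 232792560. Through P₂: C(29, 15)·C(4, 2) = 465352560. Since P₁ is strictly southwest of P₂, a monotone path through both must visit P₁ then P₂; paths through both = C(21, 12)·C(8, 3)·C(4, 2) = 98760480. Avoid both = 1166803110 − 232792560 − 465352560 + 98760480 = 567418470.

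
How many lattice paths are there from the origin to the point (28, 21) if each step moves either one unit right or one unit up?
Number of paths = 39049918716424

A monotone lattice path from (0, 0) to (28, 21) consists of 28 east steps and 21 north steps in some order, so it is determined by which 28 of the 49 steps are east. The count is C(49, 28) = 39049918716424.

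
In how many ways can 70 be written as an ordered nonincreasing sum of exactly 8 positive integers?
p(70, 8 parts) = 97539

Partitions of n into exactly k parts are in bijection with partitions of n − k into at most k parts (subtract 1 from each part). So p(70, exactly 8) = p(62, parts ≤ 8). Computing via the recurrence p(m, j) = p(m, j−1) + p(m−j, j) gives 97539.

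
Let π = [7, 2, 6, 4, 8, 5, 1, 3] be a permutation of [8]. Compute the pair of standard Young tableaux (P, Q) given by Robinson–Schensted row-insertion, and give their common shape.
P = [1, 3, 5] / [2, 4] / [6, 8] / [7];  Q = [1, 3, 5] / [2, 6] / [4, 8] / [7];  common shape = (3, 2, 2, 1)

Row-insert the values π_1, π_2, … into P one at a time, bumping the leftmost entry strictly greater than the inserted value down to the next row. The recording tableau Q records, in position (i, j), the step at which that cell was added to P.
  Insert 7 (step 1): P = [7];  Q = [1]
  Insert 2 (step 2): P = [2] / [7];  Q = [1] / [2]
  Insert 6 (step 3): P = [2, 6] / [7];  Q = [1, 3] / [2]
  Insert 4 (step 4): P = [2, 4] / [6] / [7];  Q = [1, 3] / [2] / [4]
  Insert 8 (step 5): P = [2, 4, 8] / [6] / [7];  Q = [1, 3, 5] / [2] / [4]
  Insert 5 (step 6): P = [2, 4, 5] / [6, 8] / [7];  Q = [1, 3, 5] / [2, 6] / [4]
  Insert 1 (step 7): P = [1, 4, 5] / [2, 8] / [6] / [7];  Q = [1, 3, 5] / [2, 6] / [4] / [7]
  Insert 3 (step 8): P = [1, 3, 5] / [2, 4] / [6, 8] / [7];  Q = [1, 3, 5] / [2, 6] / [4, 8] / [7]
Final shape: (3, 2, 2, 1).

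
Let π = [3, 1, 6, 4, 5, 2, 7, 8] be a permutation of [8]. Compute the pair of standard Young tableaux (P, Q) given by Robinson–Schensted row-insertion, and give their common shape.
P = [1, 2, 5, 7, 8] / [3, 4] / [6];  Q = [1, 3, 5, 7, 8] / [2, 4] / [6];  common shape = (5, 2, 1)

Row-insert the values π_1, π_2, … into P one at a time, bumping the leftmost entry strictly greater than the inserted value down to the next row. The recording tableau Q records, in position (i, j), the step at which that cell was added to P.
  Insert 3 (step 1): P = [3];  Q = [1]
  Insert 1 (step 2): P = [1] / [3];  Q = [1] / [2]
  Insert 6 (step 3): P = [1, 6] / [3];  Q = [1, 3] / [2]
  Insert 4 (step 4): P = [1, 4] / [3, 6];  Q = [1, 3] / [2, 4]
  Insert 5 (step 5): P = [1, 4, 5] / [3, 6];  Q = [1, 3, 5] / [2, 4]
  Insert 2 (step 6): P = [1, 2, 5] / [3, 4] / [6];  Q = [1, 3, 5] / [2, 4] / [6]
  Insert 7 (step 7): P = [1, 2, 5, 7] / [3, 4] / [6];  Q = [1, 3, 5, 7] / [2, 4] / [6]
  Insert 8 (step 8): P = [1, 2, 5, 7, 8] / [3, 4] / [6];  Q = [1, 3, 5, 7, 8] / [2, 4] / [6]
Final shape: (5, 2, 1).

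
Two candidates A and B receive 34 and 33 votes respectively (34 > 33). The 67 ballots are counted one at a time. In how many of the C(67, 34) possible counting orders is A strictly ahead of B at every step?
Strict-lead orderings = 212336130412243110

Total orderings of the 67 votes with 34 for A: C(67, 34) = 14226520737620288370. By the Bertrand ballot formula (Cycle Lemma / reflection principle), the number of orderings in which A is strictly ahead of B throughout is (p − q)/(p + q) · C(p + q, p) = (34 − 33)/(34 + 33) · 14226520737620288370 = 212336130412243110.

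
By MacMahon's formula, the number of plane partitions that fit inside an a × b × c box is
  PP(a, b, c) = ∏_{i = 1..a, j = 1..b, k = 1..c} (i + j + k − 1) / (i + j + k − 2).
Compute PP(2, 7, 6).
PP(2, 7, 6) = 736164

Evaluate the triple product over i = 1..2, j = 1..7, k = 1..6. The factors are (2/1) · (3/2) · (4/3) · (5/4) · (6/5) · (7/6) · (3/2) · (4/3) · … (84 factors total). The numerators and denominators telescope so the product is an integer; carrying out the multiplication exactly gives PP(2, 7, 6) = 736164.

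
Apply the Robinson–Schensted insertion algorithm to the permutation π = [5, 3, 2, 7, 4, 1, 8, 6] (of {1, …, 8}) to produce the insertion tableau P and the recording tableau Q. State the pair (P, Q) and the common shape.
P = [1, 4, 6] / [2, 7, 8] / [3] / [5];  Q = [1, 4, 7] / [2, 5, 8] / [3] / [6];  common shape = (3, 3, 1, 1)

Row-insert the values π_1, π_2, … into P one at a time, bumping the leftmost entry strictly greater than the inserted value down to the next row. The recording tableau Q records, in position (i, j), the step at which that cell was added to P.
  Insert 5 (step 1): P = [5];  Q = [1]
  Insert 3 (step 2): P = [3] / [5];  Q = [1] / [2]
  Insert 2 (step 3): P = [2] / [3] / [5];  Q = [1] / [2] / [3]
  Insert 7 (step 4): P = [2, 7] / [3] / [5];  Q = [1, 4] / [2] / [3]
  Insert 4 (step 5): P = [2, 4] / [3, 7] / [5];  Q = [1, 4] / [2, 5] / [3]
  Insert 1 (step 6): P = [1, 4] / [2, 7] / [3] / [5];  Q = [1, 4] / [2, 5] / [3] / [6]
  Insert 8 (step 7): P = [1, 4, 8] / [2, 7] / [3] / [5];  Q = [1, 4, 7] / [2, 5] / [3] / [6]
  Insert 6 (step 8): P = [1, 4, 6] / [2, 7, 8] / [3] / [5];  Q = [1, 4, 7] / [2, 5, 8] / [3] / [6]
Final shape: (3, 3, 1, 1).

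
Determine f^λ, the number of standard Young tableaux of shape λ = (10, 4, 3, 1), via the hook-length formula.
# SYT of shape (10, 4, 3, 1) = 1349460

Hook-length formula: f^λ = n! / Π hook(c), product over all cells c of the Young diagram. For λ = (10, 4, 3, 1), n = 18 boxes. Hook lengths by row (left-to-right, top-to-bottom): [13, 11, 10, 8, 6, 5, 4, 3, 2, 1]; [6, 4, 3, 1]; [4, 2, 1]; [1]. Product of hooks = 4744396800. So f^λ = 18! / 4744396800 = 6402373705728000 / 4744396800 = 1349460.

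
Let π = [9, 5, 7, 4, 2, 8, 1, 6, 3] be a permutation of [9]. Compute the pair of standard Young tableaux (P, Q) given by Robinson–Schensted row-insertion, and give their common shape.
P = [1, 3, 8] / [2, 6] / [4, 7] / [5] / [9];  Q = [1, 3, 6] / [2, 8] / [4, 9] / [5] / [7];  common shape = (3, 2, 2, 1, 1)

Row-insert the values π_1, π_2, … into P one at a time, bumping the leftmost entry strictly greater than the inserted value down to the next row. The recording tableau Q records, in position (i, j), the step at which that cell was added to P.
  Insert 9 (step 1): P = [9];  Q = [1]
  Insert 5 (step 2): P = [5] / [9];  Q = [1] / [2]
  Insert 7 (step 3): P = [5, 7] / [9];  Q = [1, 3] / [2]
  Insert 4 (step 4): P = [4, 7] / [5] / [9];  Q = [1, 3] / [2] / [4]
  Insert 2 (step 5): P = [2, 7] / [4] / [5] / [9];  Q = [1, 3] / [2] / [4] / [5]
  Insert 8 (step 6): P = [2, 7, 8] / [4] / [5] / [9];  Q = [1, 3, 6] / [2] / [4] / [5]
  Insert 1 (step 7): P = [1, 7, 8] / [2] / [4] / [5] / [9];  Q = [1, 3, 6] / [2] / [4] / [5] / [7]
  Insert 6 (step 8): P = [1, 6, 8] / [2, 7] / [4] / [5] / [9];  Q = [1, 3, 6] / [2, 8] / [4] / [5] / [7]
  Insert 3 (step 9): P = [1, 3, 8] / [2, 6] / [4, 7] / [5] / [9];  Q = [1, 3, 6] / [2, 8] / [4, 9] / [5] / [7]
Final shape: (3, 2, 2, 1, 1).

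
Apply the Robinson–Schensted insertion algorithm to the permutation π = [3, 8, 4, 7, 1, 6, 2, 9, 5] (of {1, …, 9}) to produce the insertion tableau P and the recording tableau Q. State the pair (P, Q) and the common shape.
P = [1, 2, 5, 9] / [3, 4, 6] / [7] / [8];  Q = [1, 2, 4, 8] / [3, 6, 9] / [5] / [7];  common shape = (4, 3, 1, 1)

Row-insert the values π_1, π_2, … into P one at a time, bumping the leftmost entry strictly greater than the inserted value down to the next row. The recording tableau Q records, in position (i, j), the step at which that cell was added to P.
  Insert 3 (step 1): P = [3];  Q = [1]
  Insert 8 (step 2): P = [3, 8];  Q = [1, 2]
  Insert 4 (step 3): P = [3, 4] / [8];  Q = [1, 2] / [3]
  Insert 7 (step 4): P = [3, 4, 7] / [8];  Q = [1, 2, 4] / [3]
  Insert 1 (step 5): P = [1, 4, 7] / [3] / [8];  Q = [1, 2, 4] / [3] / [5]
  Insert 6 (step 6): P = [1, 4, 6] / [3, 7] / [8];  Q = [1, 2, 4] / [3, 6] / [5]
  Insert 2 (step 7): P = [1, 2, 6] / [3, 4] / [7] / [8];  Q = [1, 2, 4] / [3, 6] / [5] / [7]
  Insert 9 (step 8): P = [1, 2, 6, 9] / [3, 4] / [7] / [8];  Q = [1, 2, 4, 8] / [3, 6] / [5] / [7]
  Insert 5 (step 9): P = [1, 2, 5, 9] / [3, 4, 6] / [7] / [8];  Q = [1, 2, 4, 8] / [3, 6, 9] / [5] / [7]
Final shape: (4, 3, 1, 1).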